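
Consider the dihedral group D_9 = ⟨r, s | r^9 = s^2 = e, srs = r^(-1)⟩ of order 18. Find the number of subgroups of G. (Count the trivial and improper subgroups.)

16

|G| = 18, so by Lagrange every subgroup order divides 18. Divisors: 1, 2, 3, 6, 9, 18.
Subgroups by order — order 1: 1; order 2: 9; order 3: 1; order 6: 3; order 9: 1; order 18: 1.
Total: 1 + 9 + 1 + 3 + 1 + 1 = 16.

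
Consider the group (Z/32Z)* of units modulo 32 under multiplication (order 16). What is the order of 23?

4

Compute successive powers of 23 mod 32: 23, 17, 7, 1; 23^4 ≡ 1 (mod 32).
So |⟨23⟩| = 4.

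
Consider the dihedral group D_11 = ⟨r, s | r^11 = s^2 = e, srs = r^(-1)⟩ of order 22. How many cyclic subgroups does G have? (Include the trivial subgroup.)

13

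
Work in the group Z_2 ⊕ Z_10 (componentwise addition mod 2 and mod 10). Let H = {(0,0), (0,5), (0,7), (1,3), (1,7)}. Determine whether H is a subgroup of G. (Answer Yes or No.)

No

(0,7) ∈ H but its inverse (0,3) ∉ H, so H is not a subgroup.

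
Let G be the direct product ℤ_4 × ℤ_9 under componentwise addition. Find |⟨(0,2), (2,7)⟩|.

|⟨(0,2)⟩| = 9 and |⟨(2,7)⟩| = 18, so |H| is a multiple of lcm(9, 18) = 18 and divides |G| = 36.
Closing under the operation: H = {(0,0), (0,1), (0,2), (0,3), (0,4), (0,5), (0,6), (0,7), (0,8), (2,0), (2,1), (2,2), (2,3), (2,4), (2,5), (2,6), (2,7), (2,8)}, so |H| = 18.

18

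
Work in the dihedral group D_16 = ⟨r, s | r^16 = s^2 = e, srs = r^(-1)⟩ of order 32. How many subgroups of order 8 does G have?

|G| = 32 and 8 | 32, so subgroups of order 8 are possible by Lagrange.
The subgroups of order 8 are: {e, r^2, r^4, r^6, r^8, r^10, r^12, r^14}; {e, r^4, r^8, r^12, r^2s, r^6s, r^10s, r^14s}; {e, r^4, r^8, r^12, r^3s, r^7s, r^11s, r^15s}; {e, r^4, r^8, r^12, s, r^4s, r^8s, r^12s}; … (5 in all).
So G has 5 subgroups of order 8.

5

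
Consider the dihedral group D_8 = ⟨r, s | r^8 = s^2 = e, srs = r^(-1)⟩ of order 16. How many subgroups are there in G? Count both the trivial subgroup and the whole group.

|G| = 16, so by Lagrange every subgroup order divides 16. Divisors: 1, 2, 4, 8, 16.
Subgroups by order — order 1: 1; order 2: 9; order 4: 5; order 8: 3; order 16: 1.
Total: 1 + 9 + 5 + 3 + 1 = 19.

19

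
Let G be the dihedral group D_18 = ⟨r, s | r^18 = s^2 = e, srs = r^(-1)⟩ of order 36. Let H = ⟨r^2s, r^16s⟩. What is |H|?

|⟨r^2s⟩| = 2 and |⟨r^16s⟩| = 2, so |H| is a multiple of lcm(2, 2) = 2 and divides |G| = 36.
Closing under the operation: H = {e, r^2, r^4, r^6, r^8, r^10, r^12, r^14, r^16, s, r^2s, r^4s, r^6s, r^8s, r^10s, r^12s, r^14s, r^16s}, so |H| = 18.

18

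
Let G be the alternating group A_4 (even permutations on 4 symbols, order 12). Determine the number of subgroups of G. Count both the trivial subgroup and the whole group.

|G| = 12, so by Lagrange every subgroup order divides 12. Divisors: 1, 2, 3, 4, 6, 12.
Subgroups by order — order 1: 1; order 2: 3; order 3: 4; order 4: 1; order 6: 0; order 12: 1.
Total: 1 + 3 + 4 + 1 + 0 + 1 = 10.

10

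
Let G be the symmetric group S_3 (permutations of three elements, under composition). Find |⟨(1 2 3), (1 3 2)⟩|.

3

|⟨(1 2 3)⟩| = 3 and |⟨(1 3 2)⟩| = 3, so |H| is a multiple of lcm(3, 3) = 3 and divides |G| = 6.
Closing under the operation: H = {e, (1 2 3), (1 3 2)}, so |H| = 3.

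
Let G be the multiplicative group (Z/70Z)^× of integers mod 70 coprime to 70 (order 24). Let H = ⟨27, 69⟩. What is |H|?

8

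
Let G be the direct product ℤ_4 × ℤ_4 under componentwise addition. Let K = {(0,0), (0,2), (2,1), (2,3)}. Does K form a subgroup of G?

|K| = 4 divides |G| = 16, consistent with Lagrange.
K contains the identity, every element's inverse is in K, and K is closed under +: it is a subgroup.
In fact K = ⟨(2,3)⟩.

Yes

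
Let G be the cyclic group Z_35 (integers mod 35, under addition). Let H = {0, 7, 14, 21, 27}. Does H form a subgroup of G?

7 ∈ H but its inverse 28 ∉ H, so H is not a subgroup.

No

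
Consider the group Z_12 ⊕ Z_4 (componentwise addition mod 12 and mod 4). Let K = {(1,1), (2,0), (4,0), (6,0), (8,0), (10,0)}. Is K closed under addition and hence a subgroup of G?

No

The identity (0,0) ∉ K, so K is not a subgroup.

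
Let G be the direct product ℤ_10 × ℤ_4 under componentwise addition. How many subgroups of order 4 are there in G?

3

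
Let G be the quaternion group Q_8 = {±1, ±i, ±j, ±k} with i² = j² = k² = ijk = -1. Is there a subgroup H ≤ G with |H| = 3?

3 does not divide |G| = 8, so by Lagrange no subgroup of order 3 exists.

No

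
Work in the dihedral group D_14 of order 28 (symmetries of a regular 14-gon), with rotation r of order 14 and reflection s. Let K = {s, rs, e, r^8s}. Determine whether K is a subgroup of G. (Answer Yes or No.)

Closure fails: s · r^8s = r^6 ∉ K. So K is not a subgroup.

No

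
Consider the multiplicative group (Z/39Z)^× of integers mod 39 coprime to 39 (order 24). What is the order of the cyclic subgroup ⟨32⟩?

12

Compute successive powers of 32 mod 39: 32, 10, 8, 22, 2, 25, 20, 16, …; 32^12 ≡ 1 (mod 39).
So |⟨32⟩| = 12.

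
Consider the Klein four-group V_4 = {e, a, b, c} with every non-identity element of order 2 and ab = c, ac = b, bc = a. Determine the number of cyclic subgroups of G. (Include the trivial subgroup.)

4

A cyclic subgroup of order d is generated by each of its φ(d) elements of order d, so the cyclic subgroups of order d number (#elements of order d)/φ(d).
Cyclic subgroups by order — order 1: 1; order 2: 3.
Total: 4.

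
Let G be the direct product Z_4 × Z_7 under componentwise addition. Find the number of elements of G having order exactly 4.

2

An element (a,b) has order lcm(ord(a), ord(b)); count pairs with lcm equal to 4.
Enumerating gives 2 such elements.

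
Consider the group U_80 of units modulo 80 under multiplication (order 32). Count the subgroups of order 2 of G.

|G| = 32 and 2 | 32, so subgroups of order 2 are possible by Lagrange.
The subgroups of order 2 are: {1, 31}; {1, 39}; {1, 41}; {1, 49}; … (7 in all).
So G has 7 subgroups of order 2.

7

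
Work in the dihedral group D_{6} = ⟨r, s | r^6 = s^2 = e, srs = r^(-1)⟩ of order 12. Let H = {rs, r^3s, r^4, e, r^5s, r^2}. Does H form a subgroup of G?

|H| = 6 divides |G| = 12, consistent with Lagrange.
H contains the identity, every element's inverse is in H, and H is closed under ·: it is a subgroup.

Yes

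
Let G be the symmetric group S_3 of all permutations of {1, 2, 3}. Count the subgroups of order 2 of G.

3

|G| = 6 and 2 | 6, so subgroups of order 2 are possible by Lagrange.
The subgroups of order 2 are: {e, (1 2)}; {e, (1 3)}; {e, (2 3)}.
So G has 3 subgroups of order 2.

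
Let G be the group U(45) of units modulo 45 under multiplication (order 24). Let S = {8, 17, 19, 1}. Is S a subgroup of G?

Yes

|S| = 4 divides |G| = 24, consistent with Lagrange.
S contains the identity, every element's inverse is in S, and S is closed under ·: it is a subgroup.
In fact S = ⟨8⟩.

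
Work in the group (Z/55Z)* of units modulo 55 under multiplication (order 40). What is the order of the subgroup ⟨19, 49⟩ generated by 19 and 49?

20

|⟨19⟩| = 10 and |⟨49⟩| = 10, so |H| is a multiple of lcm(10, 10) = 10 and divides |G| = 40.
Closing under the operation: H = {1, 4, 6, 9, 14, 16, 19, 21, 24, 26, 29, 31, 34, 36, 39, 41, 46, 49, 51, 54}, so |H| = 20.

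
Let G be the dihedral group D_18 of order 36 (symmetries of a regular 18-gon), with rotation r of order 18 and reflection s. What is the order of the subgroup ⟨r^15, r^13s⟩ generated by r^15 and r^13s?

12

|⟨r^15⟩| = 6 and |⟨r^13s⟩| = 2, so |H| is a multiple of lcm(6, 2) = 6 and divides |G| = 36.
Closing under the operation: H = {e, r^3, r^6, r^9, r^12, r^15, rs, r^4s, r^7s, r^10s, r^13s, r^16s}, so |H| = 12.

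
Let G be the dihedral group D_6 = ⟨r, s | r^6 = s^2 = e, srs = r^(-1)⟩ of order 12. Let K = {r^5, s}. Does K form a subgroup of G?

The identity e ∉ K, so K is not a subgroup.

No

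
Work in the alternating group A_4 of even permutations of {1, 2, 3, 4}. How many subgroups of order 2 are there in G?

|G| = 12 and 2 | 12, so subgroups of order 2 are possible by Lagrange.
The subgroups of order 2 are: {e, (1 2)(3 4)}; {e, (1 3)(2 4)}; {e, (1 4)(2 3)}.
So G has 3 subgroups of order 2.

3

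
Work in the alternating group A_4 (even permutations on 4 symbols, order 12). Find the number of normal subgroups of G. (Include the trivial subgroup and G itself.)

G has 10 subgroups. Checking conjugation-invariance by order — order 1: 1/1 normal; order 2: 0/3 normal; order 3: 0/4 normal; order 4: 1/1 normal; order 12: 1/1 normal.
Total normal subgroups: 3.

3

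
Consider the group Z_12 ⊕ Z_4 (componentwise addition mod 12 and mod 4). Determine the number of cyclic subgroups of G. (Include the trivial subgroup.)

Group the elements of G by the cyclic subgroup they generate; each cyclic subgroup of order d accounts for φ(d) elements.
Cyclic subgroups by order — order 1: 1; order 2: 3; order 3: 1; order 4: 6; order 6: 3; order 12: 6.
Total: 20.

20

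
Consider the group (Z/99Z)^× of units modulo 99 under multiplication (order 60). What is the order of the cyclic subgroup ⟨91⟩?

5

Compute successive powers of 91 mod 99: 91, 64, 82, 37, 1; 91^5 ≡ 1 (mod 99).
So |⟨91⟩| = 5.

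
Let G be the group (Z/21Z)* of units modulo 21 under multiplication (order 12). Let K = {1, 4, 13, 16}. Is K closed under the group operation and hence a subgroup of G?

Closure fails: 16 · 13 = 19 ∉ K. So K is not a subgroup.

No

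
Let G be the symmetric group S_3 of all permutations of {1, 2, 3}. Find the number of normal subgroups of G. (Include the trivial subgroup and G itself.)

G has 6 subgroups. Checking conjugation-invariance by order — order 1: 1/1 normal; order 2: 0/3 normal; order 3: 1/1 normal; order 6: 1/1 normal.
Total normal subgroups: 3.

3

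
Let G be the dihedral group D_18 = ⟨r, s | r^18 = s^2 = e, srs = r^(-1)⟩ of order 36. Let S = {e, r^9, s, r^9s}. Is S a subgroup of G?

Yes

|S| = 4 divides |G| = 36, consistent with Lagrange.
S contains the identity, every element's inverse is in S, and S is closed under ·: it is a subgroup.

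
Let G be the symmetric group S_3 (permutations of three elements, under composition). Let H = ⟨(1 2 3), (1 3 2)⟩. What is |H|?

3

|⟨(1 2 3)⟩| = 3 and |⟨(1 3 2)⟩| = 3, so |H| is a multiple of lcm(3, 3) = 3 and divides |G| = 6.
Closing under the operation: H = {e, (1 2 3), (1 3 2)}, so |H| = 3.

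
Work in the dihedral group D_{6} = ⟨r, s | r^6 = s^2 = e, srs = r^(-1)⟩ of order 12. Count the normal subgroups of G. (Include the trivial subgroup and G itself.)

7

G has 16 subgroups. Checking conjugation-invariance by order — order 1: 1/1 normal; order 2: 1/7 normal; order 3: 1/1 normal; order 4: 0/3 normal; order 6: 3/3 normal; order 12: 1/1 normal.
Total normal subgroups: 7.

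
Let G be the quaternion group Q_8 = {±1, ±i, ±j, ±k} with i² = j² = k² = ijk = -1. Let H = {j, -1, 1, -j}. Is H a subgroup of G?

Yes

|H| = 4 divides |G| = 8, consistent with Lagrange.
H contains the identity, every element's inverse is in H, and H is closed under ·: it is a subgroup.
In fact H = ⟨j⟩.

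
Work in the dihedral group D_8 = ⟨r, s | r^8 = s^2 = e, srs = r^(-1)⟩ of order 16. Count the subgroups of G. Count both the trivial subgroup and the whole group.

|G| = 16, so by Lagrange every subgroup order divides 16. Divisors: 1, 2, 4, 8, 16.
Subgroups by order — order 1: 1; order 2: 9; order 4: 5; order 8: 3; order 16: 1.
Total: 1 + 9 + 5 + 3 + 1 = 19.

19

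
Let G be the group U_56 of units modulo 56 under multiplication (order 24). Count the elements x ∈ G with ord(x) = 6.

Enumerating element orders in G gives 14 elements of order 6.

14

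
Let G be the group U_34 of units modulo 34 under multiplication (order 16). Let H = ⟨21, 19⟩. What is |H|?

8

|⟨21⟩| = 4 and |⟨19⟩| = 8, so |H| is a multiple of lcm(4, 8) = 8 and divides |G| = 16.
Closing under the operation: H = {1, 9, 13, 15, 19, 21, 25, 33}, so |H| = 8.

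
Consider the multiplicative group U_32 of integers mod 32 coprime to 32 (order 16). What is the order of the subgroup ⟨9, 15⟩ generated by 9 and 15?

|⟨9⟩| = 4 and |⟨15⟩| = 2, so |H| is a multiple of lcm(4, 2) = 4 and divides |G| = 16.
Closing under the operation: H = {1, 7, 9, 15, 17, 23, 25, 31}, so |H| = 8.

8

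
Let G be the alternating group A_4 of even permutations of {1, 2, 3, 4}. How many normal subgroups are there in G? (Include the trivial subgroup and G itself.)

G has 10 subgroups. Checking conjugation-invariance by order — order 1: 1/1 normal; order 2: 0/3 normal; order 3: 0/4 normal; order 4: 1/1 normal; order 12: 1/1 normal.
Total normal subgroups: 3.

3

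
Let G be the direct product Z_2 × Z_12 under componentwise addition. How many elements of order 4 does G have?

4

An element (a,b) has order lcm(ord(a), ord(b)); count pairs with lcm equal to 4.
Enumerating gives 4 such elements.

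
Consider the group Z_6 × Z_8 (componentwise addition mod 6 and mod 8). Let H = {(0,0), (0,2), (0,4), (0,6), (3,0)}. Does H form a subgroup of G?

|H| = 5 does not divide |G| = 48, so by Lagrange H is not a subgroup.

No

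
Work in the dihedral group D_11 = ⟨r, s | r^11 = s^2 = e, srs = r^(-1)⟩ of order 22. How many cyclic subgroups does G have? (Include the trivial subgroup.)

A cyclic subgroup of order d is generated by each of its φ(d) elements of order d, so the cyclic subgroups of order d number (#elements of order d)/φ(d).
Cyclic subgroups by order — order 1: 1; order 2: 11; order 11: 1.
Total: 13.

13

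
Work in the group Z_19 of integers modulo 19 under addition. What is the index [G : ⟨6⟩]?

1

|⟨6⟩| = 19 and |G| = 19.
By Lagrange, [G : H] = |G|/|H| = 19/19 = 1.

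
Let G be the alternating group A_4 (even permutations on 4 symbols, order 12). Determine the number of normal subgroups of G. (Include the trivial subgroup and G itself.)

3

G has 10 subgroups. Checking conjugation-invariance by order — order 1: 1/1 normal; order 2: 0/3 normal; order 3: 0/4 normal; order 4: 1/1 normal; order 12: 1/1 normal.
Total normal subgroups: 3.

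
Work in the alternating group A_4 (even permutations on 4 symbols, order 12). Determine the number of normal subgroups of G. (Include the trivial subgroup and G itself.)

3

G has 10 subgroups. Checking conjugation-invariance by order — order 1: 1/1 normal; order 2: 0/3 normal; order 3: 0/4 normal; order 4: 1/1 normal; order 12: 1/1 normal.
Total normal subgroups: 3.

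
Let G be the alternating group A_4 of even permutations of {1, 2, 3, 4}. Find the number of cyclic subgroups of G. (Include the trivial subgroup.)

Group the elements of G by the cyclic subgroup they generate; each cyclic subgroup of order d accounts for φ(d) elements.
Cyclic subgroups by order — order 1: 1; order 2: 3; order 3: 4.
Total: 8.

8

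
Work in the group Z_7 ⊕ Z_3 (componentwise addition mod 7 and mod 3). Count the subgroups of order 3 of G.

1

|G| = 21 and 3 | 21, so subgroups of order 3 are possible by Lagrange.
The subgroups of order 3 are: {(0,0), (0,1), (0,2)}.
So G has 1 subgroup of order 3.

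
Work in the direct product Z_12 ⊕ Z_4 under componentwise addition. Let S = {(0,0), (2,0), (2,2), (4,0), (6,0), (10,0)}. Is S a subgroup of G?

No

(4,0) ∈ S but its inverse (8,0) ∉ S, so S is not a subgroup.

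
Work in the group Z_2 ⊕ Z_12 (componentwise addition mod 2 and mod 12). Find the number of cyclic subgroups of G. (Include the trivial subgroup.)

A cyclic subgroup of order d is generated by each of its φ(d) elements of order d, so the cyclic subgroups of order d number (#elements of order d)/φ(d).
Cyclic subgroups by order — order 1: 1; order 2: 3; order 3: 1; order 4: 2; order 6: 3; order 12: 2.
Total: 12.

12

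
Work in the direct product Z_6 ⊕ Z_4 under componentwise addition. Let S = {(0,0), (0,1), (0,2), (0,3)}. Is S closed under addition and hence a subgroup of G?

Yes

|S| = 4 divides |G| = 24, consistent with Lagrange.
S contains the identity, every element's inverse is in S, and S is closed under +: it is a subgroup.
In fact S = ⟨(0,1)⟩.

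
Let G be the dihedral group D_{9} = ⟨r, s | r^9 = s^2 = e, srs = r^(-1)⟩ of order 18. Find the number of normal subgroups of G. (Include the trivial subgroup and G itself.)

G has 16 subgroups. Checking conjugation-invariance by order — order 1: 1/1 normal; order 2: 0/9 normal; order 3: 1/1 normal; order 6: 0/3 normal; order 9: 1/1 normal; order 18: 1/1 normal.
Total normal subgroups: 4.

4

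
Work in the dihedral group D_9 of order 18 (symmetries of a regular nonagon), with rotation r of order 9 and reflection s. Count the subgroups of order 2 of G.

|G| = 18 and 2 | 18, so subgroups of order 2 are possible by Lagrange.
The subgroups of order 2 are: {e, r^2s}; {e, r^3s}; {e, r^4s}; {e, r^5s}; … (9 in all).
So G has 9 subgroups of order 2.

9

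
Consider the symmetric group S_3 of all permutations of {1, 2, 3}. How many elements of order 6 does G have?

0

No element of G has order 6 (even though 6 | 6).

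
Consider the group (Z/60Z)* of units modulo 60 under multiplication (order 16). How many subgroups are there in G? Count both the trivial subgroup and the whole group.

|G| = 16, so by Lagrange every subgroup order divides 16. Divisors: 1, 2, 4, 8, 16.
Subgroups by order — order 1: 1; order 2: 7; order 4: 11; order 8: 7; order 16: 1.
Total: 1 + 7 + 11 + 7 + 1 = 27.

27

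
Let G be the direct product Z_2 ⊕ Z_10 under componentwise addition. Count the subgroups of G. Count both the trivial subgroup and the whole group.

10

|G| = 20, so by Lagrange every subgroup order divides 20. Divisors: 1, 2, 4, 5, 10, 20.
Subgroups by order — order 1: 1; order 2: 3; order 4: 1; order 5: 1; order 10: 3; order 20: 1.
Total: 1 + 3 + 1 + 1 + 3 + 1 = 10.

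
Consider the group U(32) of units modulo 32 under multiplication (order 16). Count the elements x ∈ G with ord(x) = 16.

No element of G has order 16 (even though 16 | 16).

0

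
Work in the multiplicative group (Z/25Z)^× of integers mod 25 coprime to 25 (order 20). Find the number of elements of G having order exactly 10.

4

The elements of order 10 are: 4, 9, 14, 19.
That's 4.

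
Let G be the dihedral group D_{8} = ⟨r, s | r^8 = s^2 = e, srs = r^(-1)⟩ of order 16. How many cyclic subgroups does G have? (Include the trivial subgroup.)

12

Group the elements of G by the cyclic subgroup they generate; each cyclic subgroup of order d accounts for φ(d) elements.
Cyclic subgroups by order — order 1: 1; order 2: 9; order 4: 1; order 8: 1.
Total: 12.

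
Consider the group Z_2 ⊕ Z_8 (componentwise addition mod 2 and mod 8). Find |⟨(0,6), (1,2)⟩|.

8

|⟨(0,6)⟩| = 4 and |⟨(1,2)⟩| = 4, so |H| is a multiple of lcm(4, 4) = 4 and divides |G| = 16.
Closing under the operation: H = {(0,0), (0,2), (0,4), (0,6), (1,0), (1,2), (1,4), (1,6)}, so |H| = 8.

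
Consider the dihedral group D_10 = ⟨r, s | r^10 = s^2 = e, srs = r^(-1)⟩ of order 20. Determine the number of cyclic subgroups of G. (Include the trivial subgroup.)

14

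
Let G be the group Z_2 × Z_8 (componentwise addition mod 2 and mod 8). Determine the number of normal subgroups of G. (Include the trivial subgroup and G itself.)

11

G is abelian, so every subgroup is normal.
G has 11 subgroups in total, hence 11 normal subgroups.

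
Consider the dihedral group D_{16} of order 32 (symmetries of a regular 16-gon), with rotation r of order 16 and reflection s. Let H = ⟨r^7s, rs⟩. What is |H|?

16

|⟨r^7s⟩| = 2 and |⟨rs⟩| = 2, so |H| is a multiple of lcm(2, 2) = 2 and divides |G| = 32.
Closing under the operation: H = {e, r^2, r^4, r^6, r^8, r^10, r^12, r^14, rs, r^3s, r^5s, r^7s, r^9s, r^11s, r^13s, r^15s}, so |H| = 16.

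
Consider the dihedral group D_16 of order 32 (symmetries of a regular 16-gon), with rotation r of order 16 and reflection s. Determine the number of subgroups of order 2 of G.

17

|G| = 32 and 2 | 32, so subgroups of order 2 are possible by Lagrange.
The subgroups of order 2 are: {e, r^10s}; {e, r^11s}; {e, r^12s}; {e, r^13s}; … (17 in all).
So G has 17 subgroups of order 2.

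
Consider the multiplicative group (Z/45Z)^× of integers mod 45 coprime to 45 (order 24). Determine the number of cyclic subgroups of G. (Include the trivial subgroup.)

A cyclic subgroup of order d is generated by each of its φ(d) elements of order d, so the cyclic subgroups of order d number (#elements of order d)/φ(d).
Cyclic subgroups by order — order 1: 1; order 2: 3; order 3: 1; order 4: 2; order 6: 3; order 12: 2.
Total: 12.

12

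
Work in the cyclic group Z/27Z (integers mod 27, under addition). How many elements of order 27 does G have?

In a cyclic group of order 27, the number of elements of order d (for d | 27) is φ(d).
φ(27) = 18.

18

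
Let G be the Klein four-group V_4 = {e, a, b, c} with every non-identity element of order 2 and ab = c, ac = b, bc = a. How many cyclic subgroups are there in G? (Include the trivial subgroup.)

4

Each element a generates a cyclic subgroup ⟨a⟩; distinct elements may generate the same one (a cyclic group of order d has φ(d) generators).
Cyclic subgroups by order — order 1: 1; order 2: 3.
Total: 4.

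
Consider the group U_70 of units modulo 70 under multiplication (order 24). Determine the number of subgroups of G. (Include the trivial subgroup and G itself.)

16

|G| = 24, so by Lagrange every subgroup order divides 24. Divisors: 1, 2, 3, 4, 6, 8, 12, 24.
Subgroups by order — order 1: 1; order 2: 3; order 3: 1; order 4: 3; order 6: 3; order 8: 1; order 12: 3; order 24: 1.
Total: 1 + 3 + 1 + 3 + 3 + 1 + 3 + 1 = 16.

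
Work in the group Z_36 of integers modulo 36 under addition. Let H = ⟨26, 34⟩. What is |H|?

|⟨26⟩| = 18 and |⟨34⟩| = 18, so |H| is a multiple of lcm(18, 18) = 18 and divides |G| = 36.
Closing under the operation: H = {0, 2, 4, 6, 8, 10, 12, 14, 16, 18, 20, 22, 24, 26, 28, 30, 32, 34}, so |H| = 18.

18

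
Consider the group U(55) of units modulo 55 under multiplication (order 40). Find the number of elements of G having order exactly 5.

The elements of order 5 are: 16, 26, 31, 36.
That's 4.

4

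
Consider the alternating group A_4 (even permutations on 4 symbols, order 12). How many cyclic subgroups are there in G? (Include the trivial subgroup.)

8

A cyclic subgroup of order d is generated by each of its φ(d) elements of order d, so the cyclic subgroups of order d number (#elements of order d)/φ(d).
Cyclic subgroups by order — order 1: 1; order 2: 3; order 3: 4.
Total: 8.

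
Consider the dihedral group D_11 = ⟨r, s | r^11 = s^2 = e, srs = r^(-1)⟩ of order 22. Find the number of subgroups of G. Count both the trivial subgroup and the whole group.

14

|G| = 22, so by Lagrange every subgroup order divides 22. Divisors: 1, 2, 11, 22.
Subgroups by order — order 1: 1; order 2: 11; order 11: 1; order 22: 1.
Total: 1 + 11 + 1 + 1 = 14.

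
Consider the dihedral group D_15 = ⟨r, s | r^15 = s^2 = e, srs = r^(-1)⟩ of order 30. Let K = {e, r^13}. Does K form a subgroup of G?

No

r^13 ∈ K but its inverse r^2 ∉ K, so K is not a subgroup.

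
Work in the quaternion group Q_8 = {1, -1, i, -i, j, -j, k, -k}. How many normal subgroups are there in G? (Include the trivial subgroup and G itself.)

6

G has 6 subgroups. Checking conjugation-invariance by order — order 1: 1/1 normal; order 2: 1/1 normal; order 4: 3/3 normal; order 8: 1/1 normal.
Total normal subgroups: 6.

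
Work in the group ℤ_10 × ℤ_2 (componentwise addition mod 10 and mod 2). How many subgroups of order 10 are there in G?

|G| = 20 and 10 | 20, so subgroups of order 10 are possible by Lagrange.
The subgroups of order 10 are: {(0,0), (0,1), (2,0), (2,1), (4,0), (4,1), (6,0), (6,1), (8,0), (8,1)}; {(0,0), (1,0), (2,0), (3,0), (4,0), (5,0), (6,0), (7,0), (8,0), (9,0)}; {(0,0), (1,1), (2,0), (3,1), (4,0), (5,1), (6,0), (7,1), (8,0), (9,1)}.
So G has 3 subgroups of order 10.

3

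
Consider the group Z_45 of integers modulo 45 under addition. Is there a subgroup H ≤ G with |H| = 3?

3 | 45. A subgroup of order 3 is {0, 15, 30}.

Yes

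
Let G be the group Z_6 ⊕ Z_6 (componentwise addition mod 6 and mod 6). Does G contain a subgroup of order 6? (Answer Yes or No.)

Yes

6 | 36. A subgroup of order 6 is {(0,0), (0,1), (0,2), (0,3), (0,4), (0,5)}.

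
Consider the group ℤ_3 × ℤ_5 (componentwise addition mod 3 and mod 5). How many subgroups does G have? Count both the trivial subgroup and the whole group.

|G| = 15, so by Lagrange every subgroup order divides 15. Divisors: 1, 3, 5, 15.
Subgroups by order — order 1: 1; order 3: 1; order 5: 1; order 15: 1.
Total: 1 + 1 + 1 + 1 = 4.

4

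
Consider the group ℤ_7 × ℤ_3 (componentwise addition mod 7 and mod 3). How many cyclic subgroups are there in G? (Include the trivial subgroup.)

4

Each element a generates a cyclic subgroup ⟨a⟩; distinct elements may generate the same one (a cyclic group of order d has φ(d) generators).
Cyclic subgroups by order — order 1: 1; order 3: 1; order 7: 1; order 21: 1.
Total: 4.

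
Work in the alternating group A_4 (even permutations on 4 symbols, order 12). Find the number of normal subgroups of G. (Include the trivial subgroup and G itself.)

3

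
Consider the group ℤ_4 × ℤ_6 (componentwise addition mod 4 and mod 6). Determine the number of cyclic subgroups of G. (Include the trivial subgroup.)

Each element a generates a cyclic subgroup ⟨a⟩; distinct elements may generate the same one (a cyclic group of order d has φ(d) generators).
Cyclic subgroups by order — order 1: 1; order 2: 3; order 3: 1; order 4: 2; order 6: 3; order 12: 2.
Total: 12.

12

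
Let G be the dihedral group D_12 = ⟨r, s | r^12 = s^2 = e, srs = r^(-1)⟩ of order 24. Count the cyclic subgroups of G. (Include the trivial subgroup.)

18

Each element a generates a cyclic subgroup ⟨a⟩; distinct elements may generate the same one (a cyclic group of order d has φ(d) generators).
Cyclic subgroups by order — order 1: 1; order 2: 13; order 3: 1; order 4: 1; order 6: 1; order 12: 1.
Total: 18.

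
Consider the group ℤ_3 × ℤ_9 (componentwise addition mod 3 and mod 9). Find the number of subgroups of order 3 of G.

|G| = 27 and 3 | 27, so subgroups of order 3 are possible by Lagrange.
The subgroups of order 3 are: {(0,0), (0,3), (0,6)}; {(0,0), (1,0), (2,0)}; {(0,0), (1,3), (2,6)}; {(0,0), (1,6), (2,3)}.
So G has 4 subgroups of order 3.

4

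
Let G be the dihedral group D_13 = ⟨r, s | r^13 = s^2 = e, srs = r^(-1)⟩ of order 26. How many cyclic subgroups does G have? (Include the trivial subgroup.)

15

Group the elements of G by the cyclic subgroup they generate; each cyclic subgroup of order d accounts for φ(d) elements.
Cyclic subgroups by order — order 1: 1; order 2: 13; order 13: 1.
Total: 15.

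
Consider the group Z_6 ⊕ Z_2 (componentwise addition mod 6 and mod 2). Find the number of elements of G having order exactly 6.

6

An element (a,b) has order lcm(ord(a), ord(b)); count pairs with lcm equal to 6.
Enumerating gives 6 such elements.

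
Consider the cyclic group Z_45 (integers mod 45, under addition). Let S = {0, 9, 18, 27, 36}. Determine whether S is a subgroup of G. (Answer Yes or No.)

Yes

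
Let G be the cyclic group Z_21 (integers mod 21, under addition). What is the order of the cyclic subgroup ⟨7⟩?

3

In Z_21, the order of an element a is n/gcd(a, n).
gcd(7, 21) = 7, so |⟨7⟩| = 21/7 = 3.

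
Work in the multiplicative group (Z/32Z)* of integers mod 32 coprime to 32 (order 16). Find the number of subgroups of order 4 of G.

3

|G| = 16 and 4 | 16, so subgroups of order 4 are possible by Lagrange.
The subgroups of order 4 are: {1, 15, 17, 31}; {1, 7, 17, 23}; {1, 9, 17, 25}.
So G has 3 subgroups of order 4.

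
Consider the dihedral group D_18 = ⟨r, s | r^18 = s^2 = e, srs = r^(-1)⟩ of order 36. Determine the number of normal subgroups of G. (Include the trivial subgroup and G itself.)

9

G has 45 subgroups. Checking conjugation-invariance by order — order 1: 1/1 normal; order 2: 1/19 normal; order 3: 1/1 normal; order 4: 0/9 normal; order 6: 1/7 normal; order 9: 1/1 normal; order 12: 0/3 normal; order 18: 3/3 normal; order 36: 1/1 normal.
Total normal subgroups: 9.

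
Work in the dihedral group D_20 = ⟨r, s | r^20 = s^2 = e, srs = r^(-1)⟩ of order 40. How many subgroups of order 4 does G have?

11

|G| = 40 and 4 | 40, so subgroups of order 4 are possible by Lagrange.
The subgroups of order 4 are: {e, r^10, s, r^10s}; {e, r^10, rs, r^11s}; {e, r^10, r^2s, r^12s}; {e, r^10, r^3s, r^13s}; … (11 in all).
So G has 11 subgroups of order 4.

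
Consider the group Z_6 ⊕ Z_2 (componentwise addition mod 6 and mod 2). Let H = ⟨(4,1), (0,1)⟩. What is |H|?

|⟨(4,1)⟩| = 6 and |⟨(0,1)⟩| = 2, so |H| is a multiple of lcm(6, 2) = 6 and divides |G| = 12.
Closing under the operation: H = {(0,0), (0,1), (2,0), (2,1), (4,0), (4,1)}, so |H| = 6.

6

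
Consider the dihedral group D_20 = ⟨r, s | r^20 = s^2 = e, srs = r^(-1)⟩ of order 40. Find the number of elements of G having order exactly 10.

4

The elements of order 10 are: r^2, r^6, r^14, r^18.
That's 4.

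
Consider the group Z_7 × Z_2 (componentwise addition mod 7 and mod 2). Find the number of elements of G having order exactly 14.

6

An element (a,b) has order lcm(ord(a), ord(b)); count pairs with lcm equal to 14.
Enumerating gives 6 such elements.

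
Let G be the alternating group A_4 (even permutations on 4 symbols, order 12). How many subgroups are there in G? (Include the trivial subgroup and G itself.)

|G| = 12, so by Lagrange every subgroup order divides 12. Divisors: 1, 2, 3, 4, 6, 12.
Subgroups by order — order 1: 1; order 2: 3; order 3: 4; order 4: 1; order 6: 0; order 12: 1.
Total: 1 + 3 + 4 + 1 + 0 + 1 = 10.

10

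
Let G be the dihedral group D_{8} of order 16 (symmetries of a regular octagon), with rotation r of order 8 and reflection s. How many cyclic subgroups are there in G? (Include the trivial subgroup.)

Each element a generates a cyclic subgroup ⟨a⟩; distinct elements may generate the same one (a cyclic group of order d has φ(d) generators).
Cyclic subgroups by order — order 1: 1; order 2: 9; order 4: 1; order 8: 1.
Total: 12.

12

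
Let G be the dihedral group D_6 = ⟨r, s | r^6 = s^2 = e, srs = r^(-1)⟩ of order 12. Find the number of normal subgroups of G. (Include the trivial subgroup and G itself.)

7

G has 16 subgroups. Checking conjugation-invariance by order — order 1: 1/1 normal; order 2: 1/7 normal; order 3: 1/1 normal; order 4: 0/3 normal; order 6: 3/3 normal; order 12: 1/1 normal.
Total normal subgroups: 7.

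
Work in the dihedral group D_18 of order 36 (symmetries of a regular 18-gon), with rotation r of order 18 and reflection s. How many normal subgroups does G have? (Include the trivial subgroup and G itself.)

G has 45 subgroups. Checking conjugation-invariance by order — order 1: 1/1 normal; order 2: 1/19 normal; order 3: 1/1 normal; order 4: 0/9 normal; order 6: 1/7 normal; order 9: 1/1 normal; order 12: 0/3 normal; order 18: 3/3 normal; order 36: 1/1 normal.
Total normal subgroups: 9.

9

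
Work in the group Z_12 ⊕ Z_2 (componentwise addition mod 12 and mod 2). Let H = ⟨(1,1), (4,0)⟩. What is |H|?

|⟨(1,1)⟩| = 12 and |⟨(4,0)⟩| = 3, so |H| is a multiple of lcm(12, 3) = 12 and divides |G| = 24.
Closing under the operation: H = {(0,0), (1,1), (2,0), (3,1), (4,0), (5,1), (6,0), (7,1), (8,0), (9,1), (10,0), (11,1)}, so |H| = 12.

12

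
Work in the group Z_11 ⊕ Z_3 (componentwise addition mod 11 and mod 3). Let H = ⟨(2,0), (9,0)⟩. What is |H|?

|⟨(2,0)⟩| = 11 and |⟨(9,0)⟩| = 11, so |H| is a multiple of lcm(11, 11) = 11 and divides |G| = 33.
Closing under the operation: H = {(0,0), (1,0), (2,0), (3,0), (4,0), (5,0), (6,0), (7,0), (8,0), (9,0), (10,0)}, so |H| = 11.

11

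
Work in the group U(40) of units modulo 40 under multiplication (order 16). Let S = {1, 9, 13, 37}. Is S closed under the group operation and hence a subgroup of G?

Yes

|S| = 4 divides |G| = 16, consistent with Lagrange.
S contains the identity, every element's inverse is in S, and S is closed under ·: it is a subgroup.
In fact S = ⟨37⟩.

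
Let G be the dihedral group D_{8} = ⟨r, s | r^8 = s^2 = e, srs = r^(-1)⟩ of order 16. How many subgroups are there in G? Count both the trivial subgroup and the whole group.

19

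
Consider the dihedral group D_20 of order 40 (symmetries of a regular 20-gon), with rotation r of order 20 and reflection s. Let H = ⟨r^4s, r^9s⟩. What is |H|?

8

|⟨r^4s⟩| = 2 and |⟨r^9s⟩| = 2, so |H| is a multiple of lcm(2, 2) = 2 and divides |G| = 40.
Closing under the operation: H = {e, r^5, r^10, r^15, r^4s, r^9s, r^14s, r^19s}, so |H| = 8.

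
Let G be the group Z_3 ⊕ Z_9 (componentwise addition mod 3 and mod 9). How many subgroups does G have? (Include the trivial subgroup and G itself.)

10

|G| = 27, so by Lagrange every subgroup order divides 27. Divisors: 1, 3, 9, 27.
Subgroups by order — order 1: 1; order 3: 4; order 9: 4; order 27: 1.
Total: 1 + 4 + 4 + 1 = 10.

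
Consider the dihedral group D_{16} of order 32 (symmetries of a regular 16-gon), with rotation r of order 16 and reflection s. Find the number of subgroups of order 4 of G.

9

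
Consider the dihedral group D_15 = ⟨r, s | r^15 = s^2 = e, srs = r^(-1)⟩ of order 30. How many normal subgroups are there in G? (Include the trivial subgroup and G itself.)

5

G has 28 subgroups. Checking conjugation-invariance by order — order 1: 1/1 normal; order 2: 0/15 normal; order 3: 1/1 normal; order 5: 1/1 normal; order 6: 0/5 normal; order 10: 0/3 normal; order 15: 1/1 normal; order 30: 1/1 normal.
Total normal subgroups: 5.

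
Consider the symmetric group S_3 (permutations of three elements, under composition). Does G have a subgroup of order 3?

3 | 6. A subgroup of order 3 is {e, (1 2 3), (1 3 2)}.

Yes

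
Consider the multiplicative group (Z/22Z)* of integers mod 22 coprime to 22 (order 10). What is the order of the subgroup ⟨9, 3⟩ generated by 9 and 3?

5

|⟨9⟩| = 5 and |⟨3⟩| = 5, so |H| is a multiple of lcm(5, 5) = 5 and divides |G| = 10.
Closing under the operation: H = {1, 3, 5, 9, 15}, so |H| = 5.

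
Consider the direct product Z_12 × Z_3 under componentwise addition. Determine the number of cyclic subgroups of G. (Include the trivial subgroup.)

Group the elements of G by the cyclic subgroup they generate; each cyclic subgroup of order d accounts for φ(d) elements.
Cyclic subgroups by order — order 1: 1; order 2: 1; order 3: 4; order 4: 1; order 6: 4; order 12: 4.
Total: 15.

15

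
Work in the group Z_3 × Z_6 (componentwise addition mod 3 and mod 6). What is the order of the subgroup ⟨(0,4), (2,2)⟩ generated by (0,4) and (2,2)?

|⟨(0,4)⟩| = 3 and |⟨(2,2)⟩| = 3, so |H| is a multiple of lcm(3, 3) = 3 and divides |G| = 18.
Closing under the operation: H = {(0,0), (0,2), (0,4), (1,0), (1,2), (1,4), (2,0), (2,2), (2,4)}, so |H| = 9.

9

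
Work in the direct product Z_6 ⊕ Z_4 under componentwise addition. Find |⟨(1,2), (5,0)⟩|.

|⟨(1,2)⟩| = 6 and |⟨(5,0)⟩| = 6, so |H| is a multiple of lcm(6, 6) = 6 and divides |G| = 24.
Closing under the operation: H = {(0,0), (0,2), (1,0), (1,2), (2,0), (2,2), (3,0), (3,2), (4,0), (4,2), (5,0), (5,2)}, so |H| = 12.

12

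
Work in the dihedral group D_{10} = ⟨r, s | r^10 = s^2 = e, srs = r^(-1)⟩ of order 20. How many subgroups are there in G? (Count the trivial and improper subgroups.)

|G| = 20, so by Lagrange every subgroup order divides 20. Divisors: 1, 2, 4, 5, 10, 20.
Subgroups by order — order 1: 1; order 2: 11; order 4: 5; order 5: 1; order 10: 3; order 20: 1.
Total: 1 + 11 + 5 + 1 + 3 + 1 = 22.

22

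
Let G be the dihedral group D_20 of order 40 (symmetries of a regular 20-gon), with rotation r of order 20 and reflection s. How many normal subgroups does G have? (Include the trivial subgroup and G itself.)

9

G has 48 subgroups. Checking conjugation-invariance by order — order 1: 1/1 normal; order 2: 1/21 normal; order 4: 1/11 normal; order 5: 1/1 normal; order 8: 0/5 normal; order 10: 1/5 normal; order 20: 3/3 normal; order 40: 1/1 normal.
Total normal subgroups: 9.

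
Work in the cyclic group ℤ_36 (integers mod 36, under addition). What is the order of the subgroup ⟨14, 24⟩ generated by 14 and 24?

18

|⟨14⟩| = 18 and |⟨24⟩| = 3, so |H| is a multiple of lcm(18, 3) = 18 and divides |G| = 36.
Closing under the operation: H = {0, 2, 4, 6, 8, 10, 12, 14, 16, 18, 20, 22, 24, 26, 28, 30, 32, 34}, so |H| = 18.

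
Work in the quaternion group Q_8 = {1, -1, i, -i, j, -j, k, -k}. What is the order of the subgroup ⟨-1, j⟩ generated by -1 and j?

|⟨-1⟩| = 2 and |⟨j⟩| = 4, so |H| is a multiple of lcm(2, 4) = 4 and divides |G| = 8.
Closing under the operation: H = {1, -1, j, -j}, so |H| = 4.

4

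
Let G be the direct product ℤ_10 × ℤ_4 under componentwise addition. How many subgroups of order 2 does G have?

3

|G| = 40 and 2 | 40, so subgroups of order 2 are possible by Lagrange.
The subgroups of order 2 are: {(0,0), (0,2)}; {(0,0), (5,0)}; {(0,0), (5,2)}.
So G has 3 subgroups of order 2.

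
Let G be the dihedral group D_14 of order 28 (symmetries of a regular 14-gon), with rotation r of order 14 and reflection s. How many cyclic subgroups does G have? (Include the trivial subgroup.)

A cyclic subgroup of order d is generated by each of its φ(d) elements of order d, so the cyclic subgroups of order d number (#elements of order d)/φ(d).
Cyclic subgroups by order — order 1: 1; order 2: 15; order 7: 1; order 14: 1.
Total: 18.

18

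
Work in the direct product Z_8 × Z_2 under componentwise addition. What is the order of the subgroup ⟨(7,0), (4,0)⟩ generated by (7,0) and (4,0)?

8

|⟨(7,0)⟩| = 8 and |⟨(4,0)⟩| = 2, so |H| is a multiple of lcm(8, 2) = 8 and divides |G| = 16.
Closing under the operation: H = {(0,0), (1,0), (2,0), (3,0), (4,0), (5,0), (6,0), (7,0)}, so |H| = 8.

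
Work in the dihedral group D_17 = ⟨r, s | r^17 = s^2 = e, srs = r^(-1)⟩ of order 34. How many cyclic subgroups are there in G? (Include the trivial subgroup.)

A cyclic subgroup of order d is generated by each of its φ(d) elements of order d, so the cyclic subgroups of order d number (#elements of order d)/φ(d).
Cyclic subgroups by order — order 1: 1; order 2: 17; order 17: 1.
Total: 19.

19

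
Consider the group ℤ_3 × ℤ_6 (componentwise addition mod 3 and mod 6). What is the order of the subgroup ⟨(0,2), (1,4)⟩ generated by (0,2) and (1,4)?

9

|⟨(0,2)⟩| = 3 and |⟨(1,4)⟩| = 3, so |H| is a multiple of lcm(3, 3) = 3 and divides |G| = 18.
Closing under the operation: H = {(0,0), (0,2), (0,4), (1,0), (1,2), (1,4), (2,0), (2,2), (2,4)}, so |H| = 9.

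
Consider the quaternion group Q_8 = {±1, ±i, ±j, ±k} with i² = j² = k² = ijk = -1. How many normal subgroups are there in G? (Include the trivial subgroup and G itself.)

6

G has 6 subgroups. Checking conjugation-invariance by order — order 1: 1/1 normal; order 2: 1/1 normal; order 4: 3/3 normal; order 8: 1/1 normal.
Total normal subgroups: 6.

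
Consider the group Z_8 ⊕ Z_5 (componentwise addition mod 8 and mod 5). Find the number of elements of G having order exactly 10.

An element (a,b) has order lcm(ord(a), ord(b)); count pairs with lcm equal to 10.
Enumerating gives 4 such elements.

4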